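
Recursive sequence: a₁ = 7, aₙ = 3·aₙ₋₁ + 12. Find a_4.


Computing step by step:
a_1 = 7
a_2 = 33
a_3 = 111
a_4 = 345


a_4 = 345


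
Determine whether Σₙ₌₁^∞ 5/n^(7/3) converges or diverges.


p-series test: Σ c/n^p converges if p > 1, diverges if p ≤ 1 (constant c > 0 doesn't affect convergence).
p = 7/3
7/3 > 1 → CONVERGES

Converges (p = 7/3 > 1)


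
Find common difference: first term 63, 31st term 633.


d = (aₙ - a₁)/(n-1)
= (633 - 63)/(31-1)
= 570/30 = 19

d = 19


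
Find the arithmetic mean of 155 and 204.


AM = (155 + 204)/2 = 359/2 = 179.5

AM = 179.5


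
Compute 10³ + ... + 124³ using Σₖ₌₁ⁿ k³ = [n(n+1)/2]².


Σₖ₌10^124 k³ = [124·125/2]² − [9·10/2]²
= 60062500 − 2025 = 60060475

Σk³ = 60060475


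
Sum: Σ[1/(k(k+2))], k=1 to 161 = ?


1/(k(k+2)) = (1/2)·(1/k - 1/(k+2)) (partial fractions)
Telescoping: Σ = (1/2)·(1 + 1/2 - 1/162 - 1/163) = 9821/13203

Sum = 9821/13203


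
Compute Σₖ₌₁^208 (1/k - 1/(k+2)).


Telescoping with gap 2: two head and two tail terms survive.
= (1 + 1/2) - (1/209 + 1/210)
= 3/2 - 1/209 - 1/210 = 32708/21945

Sum = 32708/21945


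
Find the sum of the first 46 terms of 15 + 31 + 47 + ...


aₙ = 15 + (46-1)×16 = 735
Sₙ = n(a₁+aₙ)/2 = 46×(15+735)/2
= 46×750/2 = 17250

S_46 = 17250


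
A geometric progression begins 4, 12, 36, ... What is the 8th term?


aₙ = a₁·r^(n-1)
= 4×3^7
= 4×2187
= 8748

a_8 = 8748


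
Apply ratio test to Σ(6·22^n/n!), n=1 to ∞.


aₙ = 6·22^n/n!
a_{n+1}/aₙ = 22^(n+1)/(n+1)! × n!/22^n  (constant 6 cancels)
= 22/(n+1)
L = lim(n→∞) 22/(n+1) = 0
L < 1 → series CONVERGES

Converges (ratio test: L = 0 < 1)


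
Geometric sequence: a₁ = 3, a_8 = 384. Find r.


r^(n-1) = aₙ/a₁
r^7 = 384/3 = 128
r = 128^(1/7)
= 2

r = 2


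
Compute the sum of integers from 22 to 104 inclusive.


Σₖ₌22^104 k = Σₖ₌₁^104 k − Σₖ₌₁^21 k
= 104·105/2 − 21·22/2
= 5460 − 231 = 5229

Σk = 5229


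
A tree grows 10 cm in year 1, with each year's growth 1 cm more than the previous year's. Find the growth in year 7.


aₙ = a₁ + (n-1)d
= 10 + (7-1)×1
= 10 + 6
= 16

a_7 = 16


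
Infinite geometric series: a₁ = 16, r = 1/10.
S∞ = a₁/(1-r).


S∞ = a₁/(1-r) = 16/(1 - 1/10)
= 16/(9/10)
= 160/9

S∞ = 160/9


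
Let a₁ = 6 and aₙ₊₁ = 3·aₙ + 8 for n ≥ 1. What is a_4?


Computing step by step:
a_1 = 6
a_2 = 26
a_3 = 86
a_4 = 266


a_4 = 266


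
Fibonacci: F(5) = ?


Fibonacci sequence: 1, 1, 2, 3, 5
F(5) = 5

F(5) = 5


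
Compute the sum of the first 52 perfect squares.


n = 52
n(n+1)(2n+1)/6 = 52×53×105/6
= 289380/6 = 48230

Σk² = 48230


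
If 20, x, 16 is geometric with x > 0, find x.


GM = √(20×16) = √320 = 17.8885

GM = 17.8885


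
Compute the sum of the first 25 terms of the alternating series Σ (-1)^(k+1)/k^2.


S = 1 - 1/4 + 1/9 - 1/16 + 1/25 - 1/36 + 1/49 - 1/64 ± ...
= 0.8232
(Full series converges to +π²/12 ≈ +0.8225)

S_25 = 0.8232


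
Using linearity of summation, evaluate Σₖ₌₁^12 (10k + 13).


Σ(10k+13) = 10·Σk + 13·n
= 10·78 + 13·12
= 780 + 156 = 936

Σ = 936


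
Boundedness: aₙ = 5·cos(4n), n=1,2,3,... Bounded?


For all n, -1 ≤ cos(4n) ≤ 1, so -5 ≤ 5·cos(4n) ≤ 5
Lower bound: -5, Upper bound: 5
The sequence IS bounded

Bounded (-5 ≤ aₙ ≤ 5)


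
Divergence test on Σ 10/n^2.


lim(n→∞) 10/n^2 = 0
lim aₙ = 0 → nth-term test is INCONCLUSIVE
(Need other tests; this is actually a convergent p-series with p=2 > 1)

Inconclusive (lim aₙ = 0; need another test)


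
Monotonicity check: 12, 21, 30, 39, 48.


Differences: 9, 9, 9, 9
All differences > 0 → strictly INCREASING

Monotonically increasing


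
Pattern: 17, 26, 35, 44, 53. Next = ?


Pattern: arithmetic (d=9)
Terms: 17, 26, 35, 44, 53
Next term = 62

Next term = 62


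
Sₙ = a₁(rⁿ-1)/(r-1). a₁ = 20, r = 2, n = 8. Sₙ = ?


Sₙ = 20×(2^8 - 1)/(2 - 1)
= 20×(256 - 1)/1
= 20×255/1
= 5100

S_8 = 5100


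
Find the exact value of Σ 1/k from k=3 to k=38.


Σₖ₌3^38 1/k = 1/3 + 1/4 + 1/5 + ... + 1/38
= 1324999407147433/485721041551200
≈ 2.7279

Sum = 1324999407147433/485721041551200 ≈ 2.7279


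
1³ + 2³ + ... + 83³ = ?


n(n+1)/2 = 83×84/2 = 3486
Σk³ = 3486² = 12152196

Σk³ = 12152196


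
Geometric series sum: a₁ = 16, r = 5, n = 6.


Sₙ = 16×(5^6 - 1)/(5 - 1)
= 16×(15625 - 1)/4
= 16×15624/4
= 62496

S_6 = 62496


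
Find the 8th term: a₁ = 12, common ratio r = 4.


aₙ = a₁·r^(n-1)
= 12×4^7
= 12×16384
= 196608

a_8 = 196608


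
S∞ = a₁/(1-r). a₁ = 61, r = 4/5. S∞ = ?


S∞ = a₁/(1-r) = 61/(1 - 4/5)
= 61/(1/5)
= 305

S∞ = 305


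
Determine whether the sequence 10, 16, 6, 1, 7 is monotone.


Differences: 6, -10, -5, 6
Difference at position 1 is +6 (> 0) but position 2 is -10 (< 0) — sequence both rises and falls
→ NOT monotonic

Not monotonic


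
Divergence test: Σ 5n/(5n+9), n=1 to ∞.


lim(n→∞) 5n/(5n+9) = 5/5 = 1  (divide numerator and denominator by n)
lim aₙ = 1 ≠ 0 → series DIVERGES

Diverges (lim aₙ = 1 ≠ 0)


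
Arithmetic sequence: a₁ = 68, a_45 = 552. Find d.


d = (aₙ - a₁)/(n-1)
= (552 - 68)/(45-1)
= 484/44 = 11

d = 11


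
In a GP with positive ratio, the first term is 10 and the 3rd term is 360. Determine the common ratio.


r^(n-1) = aₙ/a₁
r^2 = 360/10 = 36
r = 36^(1/2)
= ±6; taking r > 0 gives r = 6

r = 6


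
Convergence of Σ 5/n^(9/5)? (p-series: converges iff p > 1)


p-series test: Σ c/n^p converges if p > 1, diverges if p ≤ 1 (constant c > 0 doesn't affect convergence).
p = 9/5
9/5 > 1 → CONVERGES

Converges (p = 9/5 > 1)


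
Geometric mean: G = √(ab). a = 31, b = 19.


GM = √(31×19) = √589 = 24.2693

GM = 24.2693


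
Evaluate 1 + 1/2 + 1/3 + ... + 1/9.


H_9 = 1/1 + 1/2 + 1/3 + 1/4 + 1/5 + 1/6 + 1/7 + 1/8 + 1/9
= 7129/2520
≈ 2.829

H_9 = 7129/2520 ≈ 2.829


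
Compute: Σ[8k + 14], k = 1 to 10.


Σ(8k+14) = 8·Σk + 14·n
= 8·55 + 14·10
= 440 + 140 = 580

Σ = 580


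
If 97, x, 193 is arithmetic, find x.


AM = (97 + 193)/2 = 290/2 = 145

AM = 145


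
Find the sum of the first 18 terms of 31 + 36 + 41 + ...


aₙ = 31 + (18-1)×5 = 116
Sₙ = n(a₁+aₙ)/2 = 18×(31+116)/2
= 18×147/2 = 1323

S_18 = 1323


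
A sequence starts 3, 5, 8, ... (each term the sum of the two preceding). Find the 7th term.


Computing iteratively: 3, 5, 8, 13, 21, 34, 55
a_7 = 55

a_7 = 55


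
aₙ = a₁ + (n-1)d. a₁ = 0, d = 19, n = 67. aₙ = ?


aₙ = a₁ + (n-1)d
= 0 + (67-1)×19
= 0 + 1254
= 1254

a_67 = 1254


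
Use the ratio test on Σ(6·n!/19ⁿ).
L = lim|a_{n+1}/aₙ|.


aₙ = 6·n!/19^n
a_{n+1}/aₙ = (n+1)!/19^(n+1) × 19^n/n!  (constant 6 cancels)
= (n+1)/19
L = lim(n→∞) (n+1)/19 = ∞
L > 1 → series DIVERGES

Diverges (ratio test: L = ∞ > 1)


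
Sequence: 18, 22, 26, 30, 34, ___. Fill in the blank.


Pattern: arithmetic (d=4)
Terms: 18, 22, 26, 30, 34
Next term = 38

Next term = 38


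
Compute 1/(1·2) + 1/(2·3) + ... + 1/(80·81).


1/(k(k+1)) = 1/k - 1/(k+1) (partial fractions)
Telescoping: Σ = 1 - 1/81 = 80/81

Sum = 80/81


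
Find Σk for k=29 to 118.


Σₖ₌29^118 k = Σₖ₌₁^118 k − Σₖ₌₁^28 k
= 118·119/2 − 28·29/2
= 7021 − 406 = 6615

Σk = 6615


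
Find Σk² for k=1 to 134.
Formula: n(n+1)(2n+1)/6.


n = 134
n(n+1)(2n+1)/6 = 134×135×269/6
= 4866210/6 = 811035

Σk² = 811035


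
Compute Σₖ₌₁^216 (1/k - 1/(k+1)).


Telescoping: adjacent terms cancel.
= 1/1 - 1/217
= 1 - 1/217 = 216/217

Sum = 216/217


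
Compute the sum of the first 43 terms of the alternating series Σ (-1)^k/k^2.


S = -1 + 1/4 - 1/9 + 1/16 - 1/25 + 1/36 - 1/49 + 1/64 ± ...
= -0.8227
(Full series converges to -π²/12 ≈ -0.8225)

S_43 = -0.8227


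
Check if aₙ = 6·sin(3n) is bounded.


For all n, -1 ≤ sin(3n) ≤ 1, so -6 ≤ 6·sin(3n) ≤ 6
Lower bound: -6, Upper bound: 6
The sequence IS bounded

Bounded (-6 ≤ aₙ ≤ 6)


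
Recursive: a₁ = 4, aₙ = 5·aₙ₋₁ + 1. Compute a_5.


Computing step by step:
a_1 = 4
a_2 = 21
a_3 = 106
a_4 = 531
a_5 = 2656


a_5 = 2656


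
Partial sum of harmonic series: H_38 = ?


H_38 = 1/1 + 1/2 + 1/3 + ... + 1/38
= 2053580969474233/485721041551200
≈ 4.2279

H_38 = 2053580969474233/485721041551200 ≈ 4.2279


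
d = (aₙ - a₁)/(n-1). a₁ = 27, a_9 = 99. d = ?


d = (aₙ - a₁)/(n-1)
= (99 - 27)/(9-1)
= 72/8 = 9

d = 9


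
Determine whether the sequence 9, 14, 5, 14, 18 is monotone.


Differences: 5, -9, 9, 4
Difference at position 1 is +5 (> 0) but position 2 is -9 (< 0) — sequence both rises and falls
→ NOT monotonic

Not monotonic


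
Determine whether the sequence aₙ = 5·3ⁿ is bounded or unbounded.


aₙ = 5·3ⁿ → as n→∞, aₙ→∞ (since base 3 > 1)
No finite upper bound exists
The sequence is UNBOUNDED

Unbounded (aₙ → ∞ as n → ∞)


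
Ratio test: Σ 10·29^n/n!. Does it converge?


aₙ = 10·29^n/n!
a_{n+1}/aₙ = 29^(n+1)/(n+1)! × n!/29^n  (constant 10 cancels)
= 29/(n+1)
L = lim(n→∞) 29/(n+1) = 0
L < 1 → series CONVERGES

Converges (ratio test: L = 0 < 1)


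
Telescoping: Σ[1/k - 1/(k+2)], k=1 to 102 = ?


Telescoping with gap 2: two head and two tail terms survive.
= (1 + 1/2) - (1/103 + 1/104)
= 3/2 - 1/103 - 1/104 = 15861/10712

Sum = 15861/10712


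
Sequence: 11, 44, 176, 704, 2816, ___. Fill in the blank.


Pattern: geometric (r=4)
Terms: 11, 44, 176, 704, 2816
Next term = 11264

Next term = 11264


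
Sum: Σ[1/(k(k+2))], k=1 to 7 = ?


1/(k(k+2)) = (1/2)·(1/k - 1/(k+2)) (partial fractions)
Telescoping: Σ = (1/2)·(1 + 1/2 - 1/8 - 1/9) = 91/144

Sum = 91/144


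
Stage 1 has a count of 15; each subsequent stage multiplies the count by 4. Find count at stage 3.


aₙ = a₁·r^(n-1)
= 15×4^2
= 15×16
= 240

a_3 = 240


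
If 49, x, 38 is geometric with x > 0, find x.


GM = √(49×38) = √1862 = 43.1509

GM = 43.1509


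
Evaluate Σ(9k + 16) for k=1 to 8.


Σ(9k+16) = 9·Σk + 16·n
= 9·36 + 16·8
= 324 + 128 = 452

Σ = 452


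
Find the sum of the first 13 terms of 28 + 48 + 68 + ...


aₙ = 28 + (13-1)×20 = 268
Sₙ = n(a₁+aₙ)/2 = 13×(28+268)/2
= 13×296/2 = 1924

S_13 = 1924


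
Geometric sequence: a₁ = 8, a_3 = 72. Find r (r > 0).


r^(n-1) = aₙ/a₁
r^2 = 72/8 = 9
r = 9^(1/2)
= ±3; taking r > 0 gives r = 3

r = 3


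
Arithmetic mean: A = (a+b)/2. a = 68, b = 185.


AM = (68 + 185)/2 = 253/2 = 126.5

AM = 126.5


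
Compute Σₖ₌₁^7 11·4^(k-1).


Sₙ = 11×(4^7 - 1)/(4 - 1)
= 11×(16384 - 1)/3
= 11×16383/3
= 60071

S_7 = 60071


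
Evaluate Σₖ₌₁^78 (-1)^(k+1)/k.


S = 1 - 1/2 + 1/3 - 1/4 + 1/5 - 1/6 + 1/7 - 1/8 ± ...
= 0.6868
(Full series converges to +ln(2) ≈ +0.6931)

S_78 = 0.6868


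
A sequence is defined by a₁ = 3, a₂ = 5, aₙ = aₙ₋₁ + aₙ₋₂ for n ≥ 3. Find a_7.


Computing iteratively: 3, 5, 8, 13, 21, 34, 55
a_7 = 55

a_7 = 55


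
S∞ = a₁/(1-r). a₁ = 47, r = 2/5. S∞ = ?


S∞ = a₁/(1-r) = 47/(1 - 2/5)
= 47/(3/5)
= 235/3

S∞ = 235/3


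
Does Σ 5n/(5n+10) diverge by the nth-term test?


lim(n→∞) 5n/(5n+10) = 5/5 = 1  (divide numerator and denominator by n)
lim aₙ = 1 ≠ 0 → series DIVERGES

Diverges (lim aₙ = 1 ≠ 0)


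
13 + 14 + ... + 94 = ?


Σₖ₌13^94 k = Σₖ₌₁^94 k − Σₖ₌₁^12 k
= 94·95/2 − 12·13/2
= 4465 − 78 = 4387

Σk = 4387


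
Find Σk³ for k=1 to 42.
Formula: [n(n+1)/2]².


n(n+1)/2 = 42×43/2 = 903
Σk³ = 903² = 815409

Σk³ = 815409


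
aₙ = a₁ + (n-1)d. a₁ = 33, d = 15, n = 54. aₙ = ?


aₙ = a₁ + (n-1)d
= 33 + (54-1)×15
= 33 + 795
= 828

a_54 = 828


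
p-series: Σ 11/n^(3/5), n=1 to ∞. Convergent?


p-series test: Σ c/n^p converges if p > 1, diverges if p ≤ 1 (constant c > 0 doesn't affect convergence).
p = 3/5
3/5 ≤ 1 → DIVERGES

Diverges (p = 3/5 ≤ 1)


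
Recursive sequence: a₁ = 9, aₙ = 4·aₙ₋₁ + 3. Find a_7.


Computing step by step:
a_1 = 9
a_2 = 39
a_3 = 159
a_4 = 639
a_5 = 2559
a_6 = 10239
a_7 = 40959


a_7 = 40959


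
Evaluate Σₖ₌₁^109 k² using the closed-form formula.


n = 109
n(n+1)(2n+1)/6 = 109×110×219/6
= 2625810/6 = 437635

Σk² = 437635


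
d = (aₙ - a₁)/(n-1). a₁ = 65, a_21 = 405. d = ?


d = (aₙ - a₁)/(n-1)
= (405 - 65)/(21-1)
= 340/20 = 17

d = 17


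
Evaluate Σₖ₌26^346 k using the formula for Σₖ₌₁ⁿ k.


Σₖ₌26^346 k = Σₖ₌₁^346 k − Σₖ₌₁^25 k
= 346·347/2 − 25·26/2
= 60031 − 325 = 59706

Σk = 59706


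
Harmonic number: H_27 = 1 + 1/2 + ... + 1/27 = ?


H_27 = 1/1 + 1/2 + 1/3 + ... + 1/27
= 312536252003/80313433200
≈ 3.8915

H_27 = 312536252003/80313433200 ≈ 3.8915


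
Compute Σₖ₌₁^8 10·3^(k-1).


Sₙ = 10×(3^8 - 1)/(3 - 1)
= 10×(6561 - 1)/2
= 10×6560/2
= 32800

S_8 = 32800


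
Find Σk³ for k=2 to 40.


Σₖ₌2^40 k³ = [40·41/2]² − [1·2/2]²
= 672400 − 1 = 672399

Σk³ = 672399


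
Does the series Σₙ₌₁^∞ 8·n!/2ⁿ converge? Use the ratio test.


aₙ = 8·n!/2^n
a_{n+1}/aₙ = (n+1)!/2^(n+1) × 2^n/n!  (constant 8 cancels)
= (n+1)/2
L = lim(n→∞) (n+1)/2 = ∞
L > 1 → series DIVERGES

Diverges (ratio test: L = ∞ > 1)


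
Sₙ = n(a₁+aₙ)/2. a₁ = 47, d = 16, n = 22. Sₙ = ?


aₙ = 47 + (22-1)×16 = 383
Sₙ = n(a₁+aₙ)/2 = 22×(47+383)/2
= 22×430/2 = 4730

S_22 = 4730


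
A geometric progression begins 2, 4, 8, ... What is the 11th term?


aₙ = a₁·r^(n-1)
= 2×2^10
= 2×1024
= 2048

a_11 = 2048


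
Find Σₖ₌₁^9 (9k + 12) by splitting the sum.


Σ(9k+12) = 9·Σk + 12·n
= 9·45 + 12·9
= 405 + 108 = 513

Σ = 513


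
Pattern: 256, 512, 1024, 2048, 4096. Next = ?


Pattern: powers of 2: 2ⁿ
Terms: 256, 512, 1024, 2048, 4096
Next term = 8192

Next term = 8192


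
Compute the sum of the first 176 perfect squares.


n = 176
n(n+1)(2n+1)/6 = 176×177×353/6
= 10996656/6 = 1832776

Σk² = 1832776


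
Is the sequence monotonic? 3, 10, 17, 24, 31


Differences: 7, 7, 7, 7
All differences > 0 → strictly INCREASING

Monotonically increasing


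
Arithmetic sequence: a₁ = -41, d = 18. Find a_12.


aₙ = a₁ + (n-1)d
= -41 + (12-1)×18
= -41 + 198
= 157

a_12 = 157


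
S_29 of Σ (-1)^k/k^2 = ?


S = -1 + 1/4 - 1/9 + 1/16 - 1/25 + 1/36 - 1/49 + 1/64 ± ...
= -0.823
(Full series converges to -π²/12 ≈ -0.8225)

S_29 = -0.823


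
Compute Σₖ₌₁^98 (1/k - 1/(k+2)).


Telescoping with gap 2: two head and two tail terms survive.
= (1 + 1/2) - (1/99 + 1/100)
= 3/2 - 1/99 - 1/100 = 14651/9900

Sum = 14651/9900


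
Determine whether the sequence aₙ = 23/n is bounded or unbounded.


a₁ = 23, a₂ = 23/2, a₃ = 23/3, ...
0 < aₙ ≤ 23 for all n ≥ 1
Lower bound: 0, Upper bound: 23
The sequence IS bounded

Bounded (0 < aₙ ≤ 23)


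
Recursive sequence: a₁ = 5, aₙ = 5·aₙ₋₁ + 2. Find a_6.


Computing step by step:
a_1 = 5
a_2 = 27
a_3 = 137
a_4 = 687
a_5 = 3437
a_6 = 17187


a_6 = 17187


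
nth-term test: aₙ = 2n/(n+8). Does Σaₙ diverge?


lim(n→∞) 2n/(n+8) = 2/1 = 2  (divide numerator and denominator by n)
lim aₙ = 2 ≠ 0 → series DIVERGES

Diverges (lim aₙ = 2 ≠ 0)


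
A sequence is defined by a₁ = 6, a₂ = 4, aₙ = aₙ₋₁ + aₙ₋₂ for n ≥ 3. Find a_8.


Computing iteratively: 6, 4, 10, 14, 24, 38, 62, 100
a_8 = 100

a_8 = 100


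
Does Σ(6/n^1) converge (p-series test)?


p-series test: Σ c/n^p converges if p > 1, diverges if p ≤ 1 (constant c > 0 doesn't affect convergence).
p = 1
1 ≤ 1 → DIVERGES

Diverges (p = 1 ≤ 1)


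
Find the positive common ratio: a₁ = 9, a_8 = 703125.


r^(n-1) = aₙ/a₁
r^7 = 703125/9 = 78125
r = 78125^(1/7)
= 5

r = 5


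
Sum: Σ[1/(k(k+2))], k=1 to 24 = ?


1/(k(k+2)) = (1/2)·(1/k - 1/(k+2)) (partial fractions)
Telescoping: Σ = (1/2)·(1 + 1/2 - 1/25 - 1/26) = 231/325

Sum = 231/325


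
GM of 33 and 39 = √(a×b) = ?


GM = √(33×39) = √1287 = 35.8748

GM = 35.8748


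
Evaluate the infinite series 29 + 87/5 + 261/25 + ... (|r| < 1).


S∞ = a₁/(1-r) = 29/(1 - 3/5)
= 29/(2/5)
= 145/2

S∞ = 145/2


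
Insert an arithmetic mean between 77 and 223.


AM = (77 + 223)/2 = 300/2 = 150

AM = 150


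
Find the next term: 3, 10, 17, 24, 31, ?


Pattern: arithmetic (d=7)
Terms: 3, 10, 17, 24, 31
Next term = 38

Next term = 38


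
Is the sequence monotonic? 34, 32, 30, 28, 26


Differences: -2, -2, -2, -2
All differences < 0 → strictly DECREASING

Monotonically decreasing


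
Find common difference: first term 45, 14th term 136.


d = (aₙ - a₁)/(n-1)
= (136 - 45)/(14-1)
= 91/13 = 7

d = 7


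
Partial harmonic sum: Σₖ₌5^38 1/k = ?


Σₖ₌5^38 1/k = 1/5 + 1/6 + 1/7 + ... + 1/38
= 1041662132909233/485721041551200
≈ 2.1446

Sum = 1041662132909233/485721041551200 ≈ 2.1446


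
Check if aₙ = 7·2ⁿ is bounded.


aₙ = 7·2ⁿ → as n→∞, aₙ→∞ (since base 2 > 1)
No finite upper bound exists
The sequence is UNBOUNDED

Unbounded (aₙ → ∞ as n → ∞)


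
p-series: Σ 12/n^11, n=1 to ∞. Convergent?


p-series test: Σ c/n^p converges if p > 1, diverges if p ≤ 1 (constant c > 0 doesn't affect convergence).
p = 11
11 > 1 → CONVERGES

Converges (p = 11 > 1)


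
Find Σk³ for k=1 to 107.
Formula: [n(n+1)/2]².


n(n+1)/2 = 107×108/2 = 5778
Σk³ = 5778² = 33385284

Σk³ = 33385284


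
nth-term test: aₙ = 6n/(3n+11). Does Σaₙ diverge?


lim(n→∞) 6n/(3n+11) = 6/3 = 2  (divide numerator and denominator by n)
lim aₙ = 2 ≠ 0 → series DIVERGES

Diverges (lim aₙ = 2 ≠ 0)


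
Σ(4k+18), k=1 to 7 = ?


Σ(4k+18) = 4·Σk + 18·n
= 4·28 + 18·7
= 112 + 126 = 238

Σ = 238


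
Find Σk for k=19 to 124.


Σₖ₌19^124 k = Σₖ₌₁^124 k − Σₖ₌₁^18 k
= 124·125/2 − 18·19/2
= 7750 − 171 = 7579

Σk = 7579


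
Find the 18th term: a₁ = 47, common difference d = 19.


aₙ = a₁ + (n-1)d
= 47 + (18-1)×19
= 47 + 323
= 370

a_18 = 370


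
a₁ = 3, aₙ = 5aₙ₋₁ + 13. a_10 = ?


Computing step by step:
a_1 = 3
a_2 = 28
a_3 = 153
a_4 = 778
a_5 = 3903
a_6 = 19528
a_7 = 97653
a_8 = 488278
a_9 = 2441403
a_10 = 12207028


a_10 = 12207028


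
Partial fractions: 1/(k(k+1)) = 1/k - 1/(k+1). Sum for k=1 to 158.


1/(k(k+1)) = 1/k - 1/(k+1) (partial fractions)
Telescoping: Σ = 1 - 1/159 = 158/159

Sum = 158/159


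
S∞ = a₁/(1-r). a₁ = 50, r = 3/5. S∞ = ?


S∞ = a₁/(1-r) = 50/(1 - 3/5)
= 50/(2/5)
= 125

S∞ = 125


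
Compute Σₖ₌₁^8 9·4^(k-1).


Sₙ = 9×(4^8 - 1)/(4 - 1)
= 9×(65536 - 1)/3
= 9×65535/3
= 196605

S_8 = 196605


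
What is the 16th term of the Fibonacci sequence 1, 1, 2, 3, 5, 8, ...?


Fibonacci sequence: 1, 1, 2, 3, 5, 8, 13, 21, 34, 55, 89, ...
F(16) = 987

F(16) = 987


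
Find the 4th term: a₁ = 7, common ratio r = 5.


aₙ = a₁·r^(n-1)
= 7×5^3
= 7×125
= 875

a_4 = 875


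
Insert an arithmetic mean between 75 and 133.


AM = (75 + 133)/2 = 208/2 = 104

AM = 104


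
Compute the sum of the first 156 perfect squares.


n = 156
n(n+1)(2n+1)/6 = 156×157×313/6
= 7665996/6 = 1277666

Σk² = 1277666


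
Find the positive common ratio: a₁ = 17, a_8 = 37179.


r^(n-1) = aₙ/a₁
r^7 = 37179/17 = 2187
r = 2187^(1/7)
= 3

r = 3


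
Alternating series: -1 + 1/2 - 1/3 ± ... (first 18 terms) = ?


S = -1 + 1/2 - 1/3 + 1/4 - 1/5 + 1/6 - 1/7 + 1/8 ± ...
= -0.6661
(Full series converges to -ln(2) ≈ -0.6931)

S_18 = -0.6661


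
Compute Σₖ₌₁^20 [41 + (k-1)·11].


aₙ = 41 + (20-1)×11 = 250
Sₙ = n(a₁+aₙ)/2 = 20×(41+250)/2
= 20×291/2 = 2910

S_20 = 2910


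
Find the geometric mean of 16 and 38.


GM = √(16×38) = √608 = 24.6577

GM = 24.6577


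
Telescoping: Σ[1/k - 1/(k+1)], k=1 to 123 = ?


Telescoping: adjacent terms cancel.
= 1/1 - 1/124
= 1 - 1/124 = 123/124

Sum = 123/124


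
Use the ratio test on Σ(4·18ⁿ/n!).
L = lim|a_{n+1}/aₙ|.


aₙ = 4·18^n/n!
a_{n+1}/aₙ = 18^(n+1)/(n+1)! × n!/18^n  (constant 4 cancels)
= 18/(n+1)
L = lim(n→∞) 18/(n+1) = 0
L < 1 → series CONVERGES

Converges (ratio test: L = 0 < 1)


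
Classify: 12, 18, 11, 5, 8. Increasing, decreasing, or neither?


Differences: 6, -7, -6, 3
Difference at position 1 is +6 (> 0) but position 2 is -7 (< 0) — sequence both rises and falls
→ NOT monotonic

Not monotonic


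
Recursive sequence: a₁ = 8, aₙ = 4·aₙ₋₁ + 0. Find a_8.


Computing step by step:
a_1 = 8
a_2 = 32
a_3 = 128
a_4 = 512
a_5 = 2048
a_6 = 8192
a_7 = 32768
a_8 = 131072


a_8 = 131072


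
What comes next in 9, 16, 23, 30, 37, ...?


Pattern: arithmetic (d=7)
Terms: 9, 16, 23, 30, 37
Next term = 44

Next term = 44


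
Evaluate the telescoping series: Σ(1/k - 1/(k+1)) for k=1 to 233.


Telescoping: adjacent terms cancel.
= 1/1 - 1/234
= 1 - 1/234 = 233/234

Sum = 233/234


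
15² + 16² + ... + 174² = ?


Σₖ₌15^174 k² = Σₖ₌₁^174 k² − Σₖ₌₁^14 k²
= 174·175·349/6 − 14·15·29/6
= 1771175 − 1015 = 1770160

Σk² = 1770160


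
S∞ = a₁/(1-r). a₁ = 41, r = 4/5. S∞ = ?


S∞ = a₁/(1-r) = 41/(1 - 4/5)
= 41/(1/5)
= 205

S∞ = 205


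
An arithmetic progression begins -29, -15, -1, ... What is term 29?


aₙ = a₁ + (n-1)d
= -29 + (29-1)×14
= -29 + 392
= 363

a_29 = 363


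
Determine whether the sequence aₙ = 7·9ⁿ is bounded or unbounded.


aₙ = 7·9ⁿ → as n→∞, aₙ→∞ (since base 9 > 1)
No finite upper bound exists
The sequence is UNBOUNDED

Unbounded (aₙ → ∞ as n → ∞)


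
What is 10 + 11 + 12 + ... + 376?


Σₖ₌10^376 k = Σₖ₌₁^376 k − Σₖ₌₁^9 k
= 376·377/2 − 9·10/2
= 70876 − 45 = 70831

Σk = 70831


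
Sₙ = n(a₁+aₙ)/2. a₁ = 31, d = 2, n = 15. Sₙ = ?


aₙ = 31 + (15-1)×2 = 59
Sₙ = n(a₁+aₙ)/2 = 15×(31+59)/2
= 15×90/2 = 675

S_15 = 675


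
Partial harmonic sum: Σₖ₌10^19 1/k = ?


Σₖ₌10^19 1/k = 1/10 + 1/11 + 1/12 + 1/13 + 1/14 + 1/15 + 1/16 + 1/17 + 1/18 + 1/19
= 33464927/46558512
≈ 0.7188

Sum = 33464927/46558512 ≈ 0.7188


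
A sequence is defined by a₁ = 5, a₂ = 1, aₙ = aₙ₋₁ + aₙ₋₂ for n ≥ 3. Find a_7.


Computing iteratively: 5, 1, 6, 7, 13, 20, 33
a_7 = 33

a_7 = 33


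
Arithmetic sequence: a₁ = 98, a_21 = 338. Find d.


d = (aₙ - a₁)/(n-1)
= (338 - 98)/(21-1)
= 240/20 = 12

d = 12


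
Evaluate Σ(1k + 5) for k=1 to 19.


Σ(1k+5) = 1·Σk + 5·n
= 1·190 + 5·19
= 190 + 95 = 285

Σ = 285


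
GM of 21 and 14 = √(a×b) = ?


GM = √(21×14) = √294 = 17.1464

GM = 17.1464


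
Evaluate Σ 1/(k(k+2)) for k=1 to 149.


1/(k(k+2)) = (1/2)·(1/k - 1/(k+2)) (partial fractions)
Telescoping: Σ = (1/2)·(1 + 1/2 - 1/150 - 1/151) = 16837/22650

Sum = 16837/22650


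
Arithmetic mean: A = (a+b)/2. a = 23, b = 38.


AM = (23 + 38)/2 = 61/2 = 30.5

AM = 30.5


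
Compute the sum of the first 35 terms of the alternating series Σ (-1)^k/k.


S = -1 + 1/2 - 1/3 + 1/4 - 1/5 + 1/6 - 1/7 + 1/8 ± ...
= -0.7072
(Full series converges to -ln(2) ≈ -0.6931)

S_35 = -0.7072


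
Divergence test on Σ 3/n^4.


lim(n→∞) 3/n^4 = 0
lim aₙ = 0 → nth-term test is INCONCLUSIVE
(Need other tests; this is actually a convergent p-series with p=4 > 1)

Inconclusive (lim aₙ = 0; need another test)


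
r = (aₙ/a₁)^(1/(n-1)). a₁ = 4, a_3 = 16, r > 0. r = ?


r^(n-1) = aₙ/a₁
r^2 = 16/4 = 4
r = 4^(1/2)
= ±2; taking r > 0 gives r = 2

r = 2


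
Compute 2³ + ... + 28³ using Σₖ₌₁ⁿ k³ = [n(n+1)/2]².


Σₖ₌2^28 k³ = [28·29/2]² − [1·2/2]²
= 164836 − 1 = 164835

Σk³ = 164835


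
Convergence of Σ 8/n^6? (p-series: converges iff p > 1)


p-series test: Σ c/n^p converges if p > 1, diverges if p ≤ 1 (constant c > 0 doesn't affect convergence).
p = 6
6 > 1 → CONVERGES

Converges (p = 6 > 1)


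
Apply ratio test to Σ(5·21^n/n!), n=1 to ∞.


aₙ = 5·21^n/n!
a_{n+1}/aₙ = 21^(n+1)/(n+1)! × n!/21^n  (constant 5 cancels)
= 21/(n+1)
L = lim(n→∞) 21/(n+1) = 0
L < 1 → series CONVERGES

Converges (ratio test: L = 0 < 1)


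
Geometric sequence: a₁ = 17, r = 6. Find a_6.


aₙ = a₁·r^(n-1)
= 17×6^5
= 17×7776
= 132192

a_6 = 132192


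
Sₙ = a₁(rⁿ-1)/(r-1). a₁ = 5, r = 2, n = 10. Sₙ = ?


Sₙ = 5×(2^10 - 1)/(2 - 1)
= 5×(1024 - 1)/1
= 5×1023/1
= 5115

S_10 = 5115


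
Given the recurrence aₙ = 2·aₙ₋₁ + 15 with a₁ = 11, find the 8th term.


Computing step by step:
a_1 = 11
a_2 = 37
a_3 = 89
a_4 = 193
a_5 = 401
a_6 = 817
a_7 = 1649
a_8 = 3313


a_8 = 3313


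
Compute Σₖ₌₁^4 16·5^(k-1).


Sₙ = 16×(5^4 - 1)/(5 - 1)
= 16×(625 - 1)/4
= 16×624/4
= 2496

S_4 = 2496


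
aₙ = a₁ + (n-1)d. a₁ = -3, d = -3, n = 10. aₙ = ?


aₙ = a₁ + (n-1)d
= -3 + (10-1)×-3
= -3 - 27
= -30

a_10 = -30


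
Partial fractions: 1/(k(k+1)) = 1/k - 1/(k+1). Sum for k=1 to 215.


1/(k(k+1)) = 1/k - 1/(k+1) (partial fractions)
Telescoping: Σ = 1 - 1/216 = 215/216

Sum = 215/216


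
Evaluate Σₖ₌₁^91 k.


n(n+1)/2 = 91×92/2 = 8372/2 = 4186

Σk = 4186


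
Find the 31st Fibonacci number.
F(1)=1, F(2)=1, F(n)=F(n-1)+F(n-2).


Fibonacci sequence: 1, 1, 2, 3, 5, 8, 13, 21, 34, 55, 89, ...
F(31) = 1346269

F(31) = 1346269


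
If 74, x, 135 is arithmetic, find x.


AM = (74 + 135)/2 = 209/2 = 104.5

AM = 104.5


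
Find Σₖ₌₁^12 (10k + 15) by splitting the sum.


Σ(10k+15) = 10·Σk + 15·n
= 10·78 + 15·12
= 780 + 180 = 960

Σ = 960


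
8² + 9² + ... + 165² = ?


Σₖ₌8^165 k² = Σₖ₌₁^165 k² − Σₖ₌₁^7 k²
= 165·166·331/6 − 7·8·15/6
= 1511015 − 140 = 1510875

Σk² = 1510875


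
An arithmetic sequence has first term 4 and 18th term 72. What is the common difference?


d = (aₙ - a₁)/(n-1)
= (72 - 4)/(18-1)
= 68/17 = 4

d = 4


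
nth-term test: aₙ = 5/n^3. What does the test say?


lim(n→∞) 5/n^3 = 0
lim aₙ = 0 → nth-term test is INCONCLUSIVE
(Need other tests; this is actually a convergent p-series with p=3 > 1)

Inconclusive (lim aₙ = 0; need another test)


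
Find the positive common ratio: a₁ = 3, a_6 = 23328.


r^(n-1) = aₙ/a₁
r^5 = 23328/3 = 7776
r = 7776^(1/5)
= 6

r = 6


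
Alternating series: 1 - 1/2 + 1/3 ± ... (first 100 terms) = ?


S = 1 - 1/2 + 1/3 - 1/4 + 1/5 - 1/6 + 1/7 - 1/8 ± ...
= 0.6882
(Full series converges to +ln(2) ≈ +0.6931)

S_100 = 0.6882


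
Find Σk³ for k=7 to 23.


Σₖ₌7^23 k³ = [23·24/2]² − [6·7/2]²
= 76176 − 441 = 75735

Σk³ = 75735


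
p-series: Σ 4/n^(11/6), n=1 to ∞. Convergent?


p-series test: Σ c/n^p converges if p > 1, diverges if p ≤ 1 (constant c > 0 doesn't affect convergence).
p = 11/6
11/6 > 1 → CONVERGES

Converges (p = 11/6 > 1)


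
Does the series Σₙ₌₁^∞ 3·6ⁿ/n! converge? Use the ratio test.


aₙ = 3·6^n/n!
a_{n+1}/aₙ = 6^(n+1)/(n+1)! × n!/6^n  (constant 3 cancels)
= 6/(n+1)
L = lim(n→∞) 6/(n+1) = 0
L < 1 → series CONVERGES

Converges (ratio test: L = 0 < 1)


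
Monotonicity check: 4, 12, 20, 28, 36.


Differences: 8, 8, 8, 8
All differences > 0 → strictly INCREASING

Monotonically increasing


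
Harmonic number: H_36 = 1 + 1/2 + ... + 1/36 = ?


H_36 = 1/1 + 1/2 + 1/3 + ... + 1/36
= 54801925434709/13127595717600
≈ 4.1746

H_36 = 54801925434709/13127595717600 ≈ 4.1746


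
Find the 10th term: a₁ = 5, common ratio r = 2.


aₙ = a₁·r^(n-1)
= 5×2^9
= 5×512
= 2560

a_10 = 2560


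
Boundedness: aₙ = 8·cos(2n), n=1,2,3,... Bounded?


For all n, -1 ≤ cos(2n) ≤ 1, so -8 ≤ 8·cos(2n) ≤ 8
Lower bound: -8, Upper bound: 8
The sequence IS bounded

Bounded (-8 ≤ aₙ ≤ 8)


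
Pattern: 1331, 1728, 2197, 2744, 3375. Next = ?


Pattern: perfect cubes: n³
Terms: 1331, 1728, 2197, 2744, 3375
Next term = 4096

Next term = 4096


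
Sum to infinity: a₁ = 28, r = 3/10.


S∞ = a₁/(1-r) = 28/(1 - 3/10)
= 28/(7/10)
= 40

S∞ = 40


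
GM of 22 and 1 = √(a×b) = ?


GM = √(22×1) = √22 = 4.6904

GM = 4.6904


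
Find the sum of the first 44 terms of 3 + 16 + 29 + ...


aₙ = 3 + (44-1)×13 = 562
Sₙ = n(a₁+aₙ)/2 = 44×(3+562)/2
= 44×565/2 = 12430

S_44 = 12430


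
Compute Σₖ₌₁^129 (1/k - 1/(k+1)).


Telescoping: adjacent terms cancel.
= 1/1 - 1/130
= 1 - 1/130 = 129/130

Sum = 129/130


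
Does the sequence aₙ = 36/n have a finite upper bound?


a₁ = 36, a₂ = 36/2, a₃ = 36/3, ...
0 < aₙ ≤ 36 for all n ≥ 1
Lower bound: 0, Upper bound: 36
The sequence IS bounded

Bounded (0 < aₙ ≤ 36)


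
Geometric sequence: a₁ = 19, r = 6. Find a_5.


aₙ = a₁·r^(n-1)
= 19×6^4
= 19×1296
= 24624

a_5 = 24624


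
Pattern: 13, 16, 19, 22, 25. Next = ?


Pattern: arithmetic (d=3)
Terms: 13, 16, 19, 22, 25
Next term = 28

Next term = 28


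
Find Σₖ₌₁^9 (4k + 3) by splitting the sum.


Σ(4k+3) = 4·Σk + 3·n
= 4·45 + 3·9
= 180 + 27 = 207

Σ = 207


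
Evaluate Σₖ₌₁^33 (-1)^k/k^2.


S = -1 + 1/4 - 1/9 + 1/16 - 1/25 + 1/36 - 1/49 + 1/64 ± ...
= -0.8229
(Full series converges to -π²/12 ≈ -0.8225)

S_33 = -0.8229


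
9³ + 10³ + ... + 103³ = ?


Σₖ₌9^103 k³ = [103·104/2]² − [8·9/2]²
= 28686736 − 1296 = 28685440

Σk³ = 28685440


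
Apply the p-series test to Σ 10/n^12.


p-series test: Σ c/n^p converges if p > 1, diverges if p ≤ 1 (constant c > 0 doesn't affect convergence).
p = 12
12 > 1 → CONVERGES

Converges (p = 12 > 1)


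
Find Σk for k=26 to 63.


Σₖ₌26^63 k = Σₖ₌₁^63 k − Σₖ₌₁^25 k
= 63·64/2 − 25·26/2
= 2016 − 325 = 1691

Σk = 1691


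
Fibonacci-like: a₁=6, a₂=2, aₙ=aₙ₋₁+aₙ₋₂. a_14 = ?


Computing iteratively: 6, 2, 8, 10, 18, 28, 46, 74, 120, 194, 314, 508, ...
a_14 = 1330

a_14 = 1330


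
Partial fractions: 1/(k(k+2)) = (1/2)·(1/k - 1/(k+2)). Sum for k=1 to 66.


1/(k(k+2)) = (1/2)·(1/k - 1/(k+2)) (partial fractions)
Telescoping: Σ = (1/2)·(1 + 1/2 - 1/67 - 1/68) = 6699/9112

Sum = 6699/9112


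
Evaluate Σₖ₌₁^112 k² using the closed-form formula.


n = 112
n(n+1)(2n+1)/6 = 112×113×225/6
= 2847600/6 = 474600

Σk² = 474600


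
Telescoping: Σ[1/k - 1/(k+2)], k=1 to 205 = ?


Telescoping with gap 2: two head and two tail terms survive.
= (1 + 1/2) - (1/206 + 1/207)
= 3/2 - 1/206 - 1/207 = 31775/21321

Sum = 31775/21321


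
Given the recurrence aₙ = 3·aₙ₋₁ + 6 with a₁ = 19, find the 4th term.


Computing step by step:
a_1 = 19
a_2 = 63
a_3 = 195
a_4 = 591


a_4 = 591


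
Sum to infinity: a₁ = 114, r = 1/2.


S∞ = a₁/(1-r) = 114/(1 - 1/2)
= 114/(1/2)
= 228

S∞ = 228


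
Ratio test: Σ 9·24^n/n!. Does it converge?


aₙ = 9·24^n/n!
a_{n+1}/aₙ = 24^(n+1)/(n+1)! × n!/24^n  (constant 9 cancels)
= 24/(n+1)
L = lim(n→∞) 24/(n+1) = 0
L < 1 → series CONVERGES

Converges (ratio test: L = 0 < 1)


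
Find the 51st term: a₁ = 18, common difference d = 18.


aₙ = a₁ + (n-1)d
= 18 + (51-1)×18
= 18 + 900
= 918

a_51 = 918


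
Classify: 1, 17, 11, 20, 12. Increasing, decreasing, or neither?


Differences: 16, -6, 9, -8
Difference at position 1 is +16 (> 0) but position 2 is -6 (< 0) — sequence both rises and falls
→ NOT monotonic

Not monotonic


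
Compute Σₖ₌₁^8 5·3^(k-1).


Sₙ = 5×(3^8 - 1)/(3 - 1)
= 5×(6561 - 1)/2
= 5×6560/2
= 16400

S_8 = 16400


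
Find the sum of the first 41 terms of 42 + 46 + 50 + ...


aₙ = 42 + (41-1)×4 = 202
Sₙ = n(a₁+aₙ)/2 = 41×(42+202)/2
= 41×244/2 = 5002

S_41 = 5002


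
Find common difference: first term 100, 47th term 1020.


d = (aₙ - a₁)/(n-1)
= (1020 - 100)/(47-1)
= 920/46 = 20

d = 20


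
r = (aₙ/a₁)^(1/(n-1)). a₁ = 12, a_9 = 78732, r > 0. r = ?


r^(n-1) = aₙ/a₁
r^8 = 78732/12 = 6561
r = 6561^(1/8)
= ±3; taking r > 0 gives r = 3

r = 3


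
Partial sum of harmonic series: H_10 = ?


H_10 = 1/1 + 1/2 + 1/3 + 1/4 + 1/5 + 1/6 + 1/7 + 1/8 + 1/9 + 1/10
= 7381/2520
≈ 2.929

H_10 = 7381/2520 ≈ 2.929


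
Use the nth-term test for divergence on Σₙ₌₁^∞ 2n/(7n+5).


lim(n→∞) 2n/(7n+5) = 2/7 = 2/7  (divide numerator and denominator by n)
lim aₙ = 2/7 ≠ 0 → series DIVERGES

Diverges (lim aₙ = 2/7 ≠ 0)


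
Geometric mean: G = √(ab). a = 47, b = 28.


GM = √(47×28) = √1316 = 36.2767

GM = 36.2767


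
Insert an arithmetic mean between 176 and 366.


AM = (176 + 366)/2 = 542/2 = 271

AM = 271


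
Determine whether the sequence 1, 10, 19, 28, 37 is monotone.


Differences: 9, 9, 9, 9
All differences > 0 → strictly INCREASING

Monotonically increasing


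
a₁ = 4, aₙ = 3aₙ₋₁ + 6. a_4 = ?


Computing step by step:
a_1 = 4
a_2 = 18
a_3 = 60
a_4 = 186


a_4 = 186


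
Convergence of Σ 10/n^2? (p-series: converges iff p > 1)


p-series test: Σ c/n^p converges if p > 1, diverges if p ≤ 1 (constant c > 0 doesn't affect convergence).
p = 2
2 > 1 → CONVERGES

Converges (p = 2 > 1)


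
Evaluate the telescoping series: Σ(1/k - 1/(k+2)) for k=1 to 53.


Telescoping with gap 2: two head and two tail terms survive.
= (1 + 1/2) - (1/54 + 1/55)
= 3/2 - 1/54 - 1/55 = 2173/1485

Sum = 2173/1485


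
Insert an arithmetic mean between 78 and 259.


AM = (78 + 259)/2 = 337/2 = 168.5

AM = 168.5


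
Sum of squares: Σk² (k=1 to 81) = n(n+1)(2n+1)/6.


n = 81
n(n+1)(2n+1)/6 = 81×82×163/6
= 1082646/6 = 180441

Σk² = 180441


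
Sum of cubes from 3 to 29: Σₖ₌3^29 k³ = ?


Σₖ₌3^29 k³ = [29·30/2]² − [2·3/2]²
= 189225 − 9 = 189216

Σk³ = 189216


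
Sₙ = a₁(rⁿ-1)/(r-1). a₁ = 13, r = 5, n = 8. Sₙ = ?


Sₙ = 13×(5^8 - 1)/(5 - 1)
= 13×(390625 - 1)/4
= 13×390624/4
= 1269528

S_8 = 1269528


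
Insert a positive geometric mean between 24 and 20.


GM = √(24×20) = √480 = 21.9089

GM = 21.9089


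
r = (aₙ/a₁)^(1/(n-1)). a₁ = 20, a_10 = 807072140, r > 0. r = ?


r^(n-1) = aₙ/a₁
r^9 = 807072140/20 = 40353607
r = 40353607^(1/9)
= 7

r = 7


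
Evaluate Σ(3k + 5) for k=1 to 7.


Σ(3k+5) = 3·Σk + 5·n
= 3·28 + 5·7
= 84 + 35 = 119

Σ = 119


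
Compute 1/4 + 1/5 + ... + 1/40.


Σₖ₌4^40 1/k = 1/4 + 1/5 + 1/6 + ... + 1/40
= 1187689805016613/485721041551200
≈ 2.4452

Sum = 1187689805016613/485721041551200 ≈ 2.4452


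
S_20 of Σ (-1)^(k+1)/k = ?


S = 1 - 1/2 + 1/3 - 1/4 + 1/5 - 1/6 + 1/7 - 1/8 ± ...
= 0.6688
(Full series converges to +ln(2) ≈ +0.6931)

S_20 = 0.6688


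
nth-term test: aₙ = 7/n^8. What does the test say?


lim(n→∞) 7/n^8 = 0
lim aₙ = 0 → nth-term test is INCONCLUSIVE
(Need other tests; this is actually a convergent p-series with p=8 > 1)

Inconclusive (lim aₙ = 0; need another test)


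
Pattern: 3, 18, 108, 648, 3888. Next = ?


Pattern: geometric (r=6)
Terms: 3, 18, 108, 648, 3888
Next term = 23328

Next term = 23328


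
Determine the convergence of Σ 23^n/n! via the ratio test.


aₙ = 23^n/n!
a_{n+1}/aₙ = 23^(n+1)/(n+1)! × n!/23^n
= 23/(n+1)
L = lim(n→∞) 23/(n+1) = 0
L < 1 → series CONVERGES

Converges (ratio test: L = 0 < 1)


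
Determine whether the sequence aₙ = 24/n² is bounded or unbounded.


a₁ = 24, a₂ = 24/4, a₃ = 24/9, ...
0 < aₙ ≤ 24 for all n ≥ 1
The sequence IS bounded

Bounded (0 < aₙ ≤ 24)


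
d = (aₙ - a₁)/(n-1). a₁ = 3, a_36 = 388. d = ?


d = (aₙ - a₁)/(n-1)
= (388 - 3)/(36-1)
= 385/35 = 11

d = 11


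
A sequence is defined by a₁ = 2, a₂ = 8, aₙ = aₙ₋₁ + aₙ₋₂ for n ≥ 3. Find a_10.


Computing iteratively: 2, 8, 10, 18, 28, 46, 74, 120, 194, 314
a_10 = 314

a_10 = 314


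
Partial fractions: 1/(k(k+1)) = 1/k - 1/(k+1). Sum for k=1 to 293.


1/(k(k+1)) = 1/k - 1/(k+1) (partial fractions)
Telescoping: Σ = 1 - 1/294 = 293/294

Sum = 293/294


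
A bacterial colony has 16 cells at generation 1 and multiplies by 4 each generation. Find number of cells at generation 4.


aₙ = a₁·r^(n-1)
= 16×4^3
= 16×64
= 1024

a_4 = 1024


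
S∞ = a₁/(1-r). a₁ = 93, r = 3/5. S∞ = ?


S∞ = a₁/(1-r) = 93/(1 - 3/5)
= 93/(2/5)
= 465/2

S∞ = 465/2


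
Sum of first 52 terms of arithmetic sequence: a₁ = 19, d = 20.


aₙ = 19 + (52-1)×20 = 1039
Sₙ = n(a₁+aₙ)/2 = 52×(19+1039)/2
= 52×1058/2 = 27508

S_52 = 27508


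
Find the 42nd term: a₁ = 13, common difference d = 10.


aₙ = a₁ + (n-1)d
= 13 + (42-1)×10
= 13 + 410
= 423

a_42 = 423


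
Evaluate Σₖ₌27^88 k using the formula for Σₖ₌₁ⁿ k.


Σₖ₌27^88 k = Σₖ₌₁^88 k − Σₖ₌₁^26 k
= 88·89/2 − 26·27/2
= 3916 − 351 = 3565

Σk = 3565


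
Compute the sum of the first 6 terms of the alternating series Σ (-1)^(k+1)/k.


S = 1 - 1/2 + 1/3 - 1/4 + 1/5 - 1/6
= 0.6167
(Full series converges to +ln(2) ≈ +0.6931)

S_6 = 0.6167


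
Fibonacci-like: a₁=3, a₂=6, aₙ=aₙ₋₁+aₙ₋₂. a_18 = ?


Computing iteratively: 3, 6, 9, 15, 24, 39, 63, 102, 165, 267, 432, 699, ...
a_18 = 12543

a_18 = 12543


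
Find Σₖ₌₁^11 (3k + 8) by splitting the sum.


Σ(3k+8) = 3·Σk + 8·n
= 3·66 + 8·11
= 198 + 88 = 286

Σ = 286


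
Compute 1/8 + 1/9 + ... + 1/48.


Σₖ₌8^48 1/k = 1/8 + 1/9 + 1/10 + ... + 1/48
= 826090171723375329593/442720643463713815200
≈ 1.8659

Sum = 826090171723375329593/442720643463713815200 ≈ 1.8659


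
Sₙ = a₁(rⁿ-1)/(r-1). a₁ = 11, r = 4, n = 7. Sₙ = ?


Sₙ = 11×(4^7 - 1)/(4 - 1)
= 11×(16384 - 1)/3
= 11×16383/3
= 60071

S_7 = 60071


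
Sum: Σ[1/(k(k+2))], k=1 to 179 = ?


1/(k(k+2)) = (1/2)·(1/k - 1/(k+2)) (partial fractions)
Telescoping: Σ = (1/2)·(1 + 1/2 - 1/180 - 1/181) = 48509/65160

Sum = 48509/65160


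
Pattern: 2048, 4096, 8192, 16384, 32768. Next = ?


Pattern: powers of 2: 2ⁿ
Terms: 2048, 4096, 8192, 16384, 32768
Next term = 65536

Next term = 65536


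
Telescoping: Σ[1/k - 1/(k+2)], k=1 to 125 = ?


Telescoping with gap 2: two head and two tail terms survive.
= (1 + 1/2) - (1/126 + 1/127)
= 3/2 - 1/126 - 1/127 = 11875/8001

Sum = 11875/8001


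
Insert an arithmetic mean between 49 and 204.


AM = (49 + 204)/2 = 253/2 = 126.5

AM = 126.5


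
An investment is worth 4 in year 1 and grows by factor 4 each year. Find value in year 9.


aₙ = a₁·r^(n-1)
= 4×4^8
= 4×65536
= 262144

a_9 = 262144


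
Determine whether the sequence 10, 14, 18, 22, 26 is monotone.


Differences: 4, 4, 4, 4
All differences > 0 → strictly INCREASING

Monotonically increasing
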